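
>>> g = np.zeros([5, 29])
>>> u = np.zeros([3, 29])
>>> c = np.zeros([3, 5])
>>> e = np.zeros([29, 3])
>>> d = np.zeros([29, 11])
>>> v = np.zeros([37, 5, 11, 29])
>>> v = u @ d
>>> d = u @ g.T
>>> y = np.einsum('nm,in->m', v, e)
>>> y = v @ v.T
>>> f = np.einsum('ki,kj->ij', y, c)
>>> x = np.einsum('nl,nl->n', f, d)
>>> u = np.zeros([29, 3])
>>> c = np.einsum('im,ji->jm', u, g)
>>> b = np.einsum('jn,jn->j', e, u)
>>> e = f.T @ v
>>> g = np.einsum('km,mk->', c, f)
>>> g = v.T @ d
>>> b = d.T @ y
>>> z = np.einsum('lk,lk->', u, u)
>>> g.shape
(11, 5)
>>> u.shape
(29, 3)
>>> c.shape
(5, 3)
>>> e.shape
(5, 11)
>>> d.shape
(3, 5)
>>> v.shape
(3, 11)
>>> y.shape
(3, 3)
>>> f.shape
(3, 5)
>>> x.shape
(3,)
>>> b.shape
(5, 3)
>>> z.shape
()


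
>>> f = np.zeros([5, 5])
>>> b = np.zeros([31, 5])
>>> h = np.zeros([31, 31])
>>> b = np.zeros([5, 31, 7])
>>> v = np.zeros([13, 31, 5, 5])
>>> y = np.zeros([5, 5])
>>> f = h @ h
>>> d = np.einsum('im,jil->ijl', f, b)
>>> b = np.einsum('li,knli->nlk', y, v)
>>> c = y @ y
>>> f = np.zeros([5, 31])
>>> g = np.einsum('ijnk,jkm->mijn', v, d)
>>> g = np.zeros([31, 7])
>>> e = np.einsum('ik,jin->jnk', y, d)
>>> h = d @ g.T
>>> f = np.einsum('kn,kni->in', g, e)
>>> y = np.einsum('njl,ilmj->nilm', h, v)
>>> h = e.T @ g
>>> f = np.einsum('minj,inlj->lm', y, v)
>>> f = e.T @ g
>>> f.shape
(5, 7, 7)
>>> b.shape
(31, 5, 13)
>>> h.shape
(5, 7, 7)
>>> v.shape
(13, 31, 5, 5)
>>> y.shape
(31, 13, 31, 5)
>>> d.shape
(31, 5, 7)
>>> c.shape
(5, 5)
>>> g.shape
(31, 7)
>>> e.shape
(31, 7, 5)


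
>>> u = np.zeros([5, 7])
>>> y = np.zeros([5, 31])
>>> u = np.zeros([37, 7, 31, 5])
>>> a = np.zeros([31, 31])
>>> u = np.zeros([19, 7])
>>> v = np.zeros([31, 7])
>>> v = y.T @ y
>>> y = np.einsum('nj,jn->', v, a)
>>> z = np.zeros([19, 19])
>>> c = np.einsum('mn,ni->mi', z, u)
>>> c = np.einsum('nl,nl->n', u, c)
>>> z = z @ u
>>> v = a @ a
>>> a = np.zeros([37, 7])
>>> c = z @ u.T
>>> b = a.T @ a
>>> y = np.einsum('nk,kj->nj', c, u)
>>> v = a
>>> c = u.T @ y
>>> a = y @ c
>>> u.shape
(19, 7)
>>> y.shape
(19, 7)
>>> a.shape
(19, 7)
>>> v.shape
(37, 7)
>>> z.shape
(19, 7)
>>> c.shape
(7, 7)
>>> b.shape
(7, 7)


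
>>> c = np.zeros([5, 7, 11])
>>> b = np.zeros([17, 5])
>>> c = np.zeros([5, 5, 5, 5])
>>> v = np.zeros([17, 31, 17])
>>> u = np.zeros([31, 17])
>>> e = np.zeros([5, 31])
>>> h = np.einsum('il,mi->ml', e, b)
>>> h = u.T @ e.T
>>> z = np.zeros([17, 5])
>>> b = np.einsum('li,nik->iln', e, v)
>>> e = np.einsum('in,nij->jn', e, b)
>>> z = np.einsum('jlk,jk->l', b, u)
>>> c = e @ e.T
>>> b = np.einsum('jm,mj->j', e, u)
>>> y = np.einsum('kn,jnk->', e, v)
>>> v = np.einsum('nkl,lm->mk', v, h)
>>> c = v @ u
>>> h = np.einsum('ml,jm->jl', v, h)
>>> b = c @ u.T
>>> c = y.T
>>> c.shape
()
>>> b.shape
(5, 31)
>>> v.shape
(5, 31)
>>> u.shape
(31, 17)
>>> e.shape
(17, 31)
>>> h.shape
(17, 31)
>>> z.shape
(5,)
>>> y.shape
()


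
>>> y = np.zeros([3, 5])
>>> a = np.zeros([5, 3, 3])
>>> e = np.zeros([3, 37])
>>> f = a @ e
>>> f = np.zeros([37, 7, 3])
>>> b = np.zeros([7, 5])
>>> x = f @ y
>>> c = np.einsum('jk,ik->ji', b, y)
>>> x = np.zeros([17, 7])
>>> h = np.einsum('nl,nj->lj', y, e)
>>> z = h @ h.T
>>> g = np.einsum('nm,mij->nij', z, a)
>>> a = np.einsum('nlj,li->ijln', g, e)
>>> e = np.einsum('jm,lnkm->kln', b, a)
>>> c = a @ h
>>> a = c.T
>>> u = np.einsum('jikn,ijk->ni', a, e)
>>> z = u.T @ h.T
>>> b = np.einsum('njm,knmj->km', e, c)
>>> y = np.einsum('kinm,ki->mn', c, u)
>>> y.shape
(37, 3)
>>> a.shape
(37, 3, 3, 37)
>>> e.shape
(3, 37, 3)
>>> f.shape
(37, 7, 3)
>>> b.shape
(37, 3)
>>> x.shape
(17, 7)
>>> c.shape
(37, 3, 3, 37)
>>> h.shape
(5, 37)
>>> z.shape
(3, 5)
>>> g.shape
(5, 3, 3)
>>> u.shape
(37, 3)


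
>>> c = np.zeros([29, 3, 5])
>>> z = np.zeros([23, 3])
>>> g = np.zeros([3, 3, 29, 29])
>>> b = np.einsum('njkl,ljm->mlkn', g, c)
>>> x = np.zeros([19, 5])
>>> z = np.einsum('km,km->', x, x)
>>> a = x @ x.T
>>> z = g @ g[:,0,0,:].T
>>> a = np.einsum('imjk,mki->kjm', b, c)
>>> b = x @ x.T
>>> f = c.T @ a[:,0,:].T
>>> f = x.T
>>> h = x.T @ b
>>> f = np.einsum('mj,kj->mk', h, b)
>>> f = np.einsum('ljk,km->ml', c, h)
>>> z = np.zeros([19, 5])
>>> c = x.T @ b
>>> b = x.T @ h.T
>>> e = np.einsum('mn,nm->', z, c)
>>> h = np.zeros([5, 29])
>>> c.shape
(5, 19)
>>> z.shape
(19, 5)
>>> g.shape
(3, 3, 29, 29)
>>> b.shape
(5, 5)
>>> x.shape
(19, 5)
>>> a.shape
(3, 29, 29)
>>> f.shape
(19, 29)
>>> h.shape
(5, 29)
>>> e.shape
()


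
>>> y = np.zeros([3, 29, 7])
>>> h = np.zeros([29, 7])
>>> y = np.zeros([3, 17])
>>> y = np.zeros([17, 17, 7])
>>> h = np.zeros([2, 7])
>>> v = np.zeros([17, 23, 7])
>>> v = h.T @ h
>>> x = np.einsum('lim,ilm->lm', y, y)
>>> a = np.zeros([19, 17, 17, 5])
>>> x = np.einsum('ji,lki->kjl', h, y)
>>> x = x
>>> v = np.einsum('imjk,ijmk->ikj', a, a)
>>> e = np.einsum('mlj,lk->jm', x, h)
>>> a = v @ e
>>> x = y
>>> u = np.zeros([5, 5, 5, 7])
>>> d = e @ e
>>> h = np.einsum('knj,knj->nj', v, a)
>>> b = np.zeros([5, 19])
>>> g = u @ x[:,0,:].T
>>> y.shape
(17, 17, 7)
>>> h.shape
(5, 17)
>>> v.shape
(19, 5, 17)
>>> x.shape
(17, 17, 7)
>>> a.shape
(19, 5, 17)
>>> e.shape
(17, 17)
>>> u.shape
(5, 5, 5, 7)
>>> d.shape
(17, 17)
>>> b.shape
(5, 19)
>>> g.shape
(5, 5, 5, 17)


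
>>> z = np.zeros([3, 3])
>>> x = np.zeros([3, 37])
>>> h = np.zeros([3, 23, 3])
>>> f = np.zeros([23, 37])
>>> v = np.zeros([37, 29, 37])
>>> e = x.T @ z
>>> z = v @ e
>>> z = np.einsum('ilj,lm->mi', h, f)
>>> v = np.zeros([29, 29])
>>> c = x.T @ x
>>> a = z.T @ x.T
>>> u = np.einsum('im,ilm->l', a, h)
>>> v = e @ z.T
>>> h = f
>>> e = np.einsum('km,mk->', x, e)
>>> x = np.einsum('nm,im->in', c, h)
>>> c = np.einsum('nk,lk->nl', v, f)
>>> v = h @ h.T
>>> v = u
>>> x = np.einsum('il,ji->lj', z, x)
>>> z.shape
(37, 3)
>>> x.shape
(3, 23)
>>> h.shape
(23, 37)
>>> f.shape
(23, 37)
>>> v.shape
(23,)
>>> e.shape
()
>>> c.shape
(37, 23)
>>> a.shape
(3, 3)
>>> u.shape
(23,)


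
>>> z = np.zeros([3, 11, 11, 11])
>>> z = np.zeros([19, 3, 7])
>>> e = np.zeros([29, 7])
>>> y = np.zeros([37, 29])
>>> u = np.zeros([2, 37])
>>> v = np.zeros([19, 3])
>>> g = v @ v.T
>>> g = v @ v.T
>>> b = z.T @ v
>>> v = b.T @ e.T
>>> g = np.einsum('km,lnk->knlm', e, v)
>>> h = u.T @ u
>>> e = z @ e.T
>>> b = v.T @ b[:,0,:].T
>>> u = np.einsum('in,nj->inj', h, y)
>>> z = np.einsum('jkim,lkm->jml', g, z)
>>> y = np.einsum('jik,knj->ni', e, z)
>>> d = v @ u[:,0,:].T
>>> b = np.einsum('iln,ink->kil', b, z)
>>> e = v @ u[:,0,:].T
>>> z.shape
(29, 7, 19)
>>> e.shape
(3, 3, 37)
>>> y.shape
(7, 3)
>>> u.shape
(37, 37, 29)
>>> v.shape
(3, 3, 29)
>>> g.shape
(29, 3, 3, 7)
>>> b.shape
(19, 29, 3)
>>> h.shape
(37, 37)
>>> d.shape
(3, 3, 37)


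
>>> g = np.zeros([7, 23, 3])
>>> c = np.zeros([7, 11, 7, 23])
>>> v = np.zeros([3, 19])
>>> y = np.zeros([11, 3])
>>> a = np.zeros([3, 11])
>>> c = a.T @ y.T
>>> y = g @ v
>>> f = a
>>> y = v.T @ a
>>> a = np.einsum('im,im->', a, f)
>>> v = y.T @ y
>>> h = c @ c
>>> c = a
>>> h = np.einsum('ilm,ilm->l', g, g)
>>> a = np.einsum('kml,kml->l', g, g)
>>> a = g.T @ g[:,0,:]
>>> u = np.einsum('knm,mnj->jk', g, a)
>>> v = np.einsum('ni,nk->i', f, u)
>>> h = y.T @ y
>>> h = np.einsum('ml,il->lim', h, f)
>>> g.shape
(7, 23, 3)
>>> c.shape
()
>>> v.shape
(11,)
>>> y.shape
(19, 11)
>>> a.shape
(3, 23, 3)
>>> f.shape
(3, 11)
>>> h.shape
(11, 3, 11)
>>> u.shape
(3, 7)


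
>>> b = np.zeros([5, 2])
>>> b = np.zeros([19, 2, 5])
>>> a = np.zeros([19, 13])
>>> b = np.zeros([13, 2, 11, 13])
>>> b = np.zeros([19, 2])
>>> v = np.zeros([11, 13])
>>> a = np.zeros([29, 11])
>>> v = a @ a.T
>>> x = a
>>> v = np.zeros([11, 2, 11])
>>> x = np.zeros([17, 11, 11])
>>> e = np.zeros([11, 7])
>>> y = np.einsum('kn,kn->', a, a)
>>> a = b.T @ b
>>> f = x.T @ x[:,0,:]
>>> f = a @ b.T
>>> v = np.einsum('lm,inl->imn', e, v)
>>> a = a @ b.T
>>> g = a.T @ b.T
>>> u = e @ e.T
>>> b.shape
(19, 2)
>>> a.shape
(2, 19)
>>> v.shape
(11, 7, 2)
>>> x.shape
(17, 11, 11)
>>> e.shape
(11, 7)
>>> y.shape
()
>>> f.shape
(2, 19)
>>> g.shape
(19, 19)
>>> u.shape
(11, 11)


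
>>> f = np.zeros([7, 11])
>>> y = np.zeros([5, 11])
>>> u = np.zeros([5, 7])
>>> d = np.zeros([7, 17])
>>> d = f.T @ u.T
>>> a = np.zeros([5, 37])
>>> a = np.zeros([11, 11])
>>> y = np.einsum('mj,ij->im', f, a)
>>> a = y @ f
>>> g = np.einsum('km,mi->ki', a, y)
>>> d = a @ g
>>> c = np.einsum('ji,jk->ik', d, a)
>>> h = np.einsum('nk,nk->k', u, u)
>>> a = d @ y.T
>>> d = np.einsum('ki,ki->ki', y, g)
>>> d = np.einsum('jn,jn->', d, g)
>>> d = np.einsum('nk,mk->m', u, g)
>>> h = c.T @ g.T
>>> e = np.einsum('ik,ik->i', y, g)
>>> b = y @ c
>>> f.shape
(7, 11)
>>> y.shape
(11, 7)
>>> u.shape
(5, 7)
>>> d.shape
(11,)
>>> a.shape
(11, 11)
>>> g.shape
(11, 7)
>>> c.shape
(7, 11)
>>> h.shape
(11, 11)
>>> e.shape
(11,)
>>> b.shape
(11, 11)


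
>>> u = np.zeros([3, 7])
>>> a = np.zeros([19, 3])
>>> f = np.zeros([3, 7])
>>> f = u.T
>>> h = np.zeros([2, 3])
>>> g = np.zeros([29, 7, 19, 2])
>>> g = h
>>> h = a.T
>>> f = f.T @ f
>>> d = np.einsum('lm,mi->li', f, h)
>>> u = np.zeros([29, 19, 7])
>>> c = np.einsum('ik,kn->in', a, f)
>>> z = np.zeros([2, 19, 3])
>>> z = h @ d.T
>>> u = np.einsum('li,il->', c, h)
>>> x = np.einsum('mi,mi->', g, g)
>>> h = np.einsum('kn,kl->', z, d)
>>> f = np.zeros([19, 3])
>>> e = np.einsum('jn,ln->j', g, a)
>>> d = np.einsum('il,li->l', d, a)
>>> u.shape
()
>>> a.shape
(19, 3)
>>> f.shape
(19, 3)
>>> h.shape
()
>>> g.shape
(2, 3)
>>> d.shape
(19,)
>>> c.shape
(19, 3)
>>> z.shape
(3, 3)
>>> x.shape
()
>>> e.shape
(2,)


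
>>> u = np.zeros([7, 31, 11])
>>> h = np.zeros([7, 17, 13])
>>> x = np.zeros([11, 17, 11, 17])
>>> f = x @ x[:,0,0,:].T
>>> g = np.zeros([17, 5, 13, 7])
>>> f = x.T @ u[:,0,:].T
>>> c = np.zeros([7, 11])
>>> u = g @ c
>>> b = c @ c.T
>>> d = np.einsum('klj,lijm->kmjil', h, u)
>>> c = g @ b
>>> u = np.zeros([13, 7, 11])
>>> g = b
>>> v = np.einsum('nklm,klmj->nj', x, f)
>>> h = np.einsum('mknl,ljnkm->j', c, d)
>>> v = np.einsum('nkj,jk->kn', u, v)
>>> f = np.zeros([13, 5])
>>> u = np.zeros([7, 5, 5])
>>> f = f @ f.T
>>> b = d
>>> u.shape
(7, 5, 5)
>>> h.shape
(11,)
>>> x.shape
(11, 17, 11, 17)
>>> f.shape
(13, 13)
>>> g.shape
(7, 7)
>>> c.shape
(17, 5, 13, 7)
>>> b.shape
(7, 11, 13, 5, 17)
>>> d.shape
(7, 11, 13, 5, 17)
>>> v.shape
(7, 13)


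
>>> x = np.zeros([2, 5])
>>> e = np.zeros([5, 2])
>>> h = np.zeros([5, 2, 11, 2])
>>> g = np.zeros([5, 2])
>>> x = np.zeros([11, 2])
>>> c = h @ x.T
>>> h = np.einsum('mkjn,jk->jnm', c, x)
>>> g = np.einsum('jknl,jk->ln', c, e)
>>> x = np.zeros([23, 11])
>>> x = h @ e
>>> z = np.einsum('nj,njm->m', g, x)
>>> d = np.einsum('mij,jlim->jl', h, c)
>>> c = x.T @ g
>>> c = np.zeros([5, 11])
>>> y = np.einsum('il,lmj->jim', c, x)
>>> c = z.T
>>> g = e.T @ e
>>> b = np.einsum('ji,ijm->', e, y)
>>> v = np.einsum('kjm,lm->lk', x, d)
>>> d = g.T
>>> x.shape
(11, 11, 2)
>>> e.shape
(5, 2)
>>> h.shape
(11, 11, 5)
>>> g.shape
(2, 2)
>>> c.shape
(2,)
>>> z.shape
(2,)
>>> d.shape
(2, 2)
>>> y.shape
(2, 5, 11)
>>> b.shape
()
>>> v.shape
(5, 11)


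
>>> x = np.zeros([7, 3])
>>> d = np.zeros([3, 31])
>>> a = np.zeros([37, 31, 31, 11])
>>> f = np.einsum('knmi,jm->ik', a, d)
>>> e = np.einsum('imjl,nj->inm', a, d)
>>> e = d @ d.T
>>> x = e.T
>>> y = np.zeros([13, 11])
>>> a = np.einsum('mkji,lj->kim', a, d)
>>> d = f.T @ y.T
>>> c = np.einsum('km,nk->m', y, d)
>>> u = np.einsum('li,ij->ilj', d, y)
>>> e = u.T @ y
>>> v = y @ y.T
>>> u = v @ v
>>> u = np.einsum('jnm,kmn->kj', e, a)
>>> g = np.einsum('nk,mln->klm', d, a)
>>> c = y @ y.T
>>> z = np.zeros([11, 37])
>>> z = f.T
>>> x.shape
(3, 3)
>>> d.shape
(37, 13)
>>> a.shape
(31, 11, 37)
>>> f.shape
(11, 37)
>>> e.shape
(11, 37, 11)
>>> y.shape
(13, 11)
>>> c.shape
(13, 13)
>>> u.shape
(31, 11)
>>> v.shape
(13, 13)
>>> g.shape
(13, 11, 31)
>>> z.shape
(37, 11)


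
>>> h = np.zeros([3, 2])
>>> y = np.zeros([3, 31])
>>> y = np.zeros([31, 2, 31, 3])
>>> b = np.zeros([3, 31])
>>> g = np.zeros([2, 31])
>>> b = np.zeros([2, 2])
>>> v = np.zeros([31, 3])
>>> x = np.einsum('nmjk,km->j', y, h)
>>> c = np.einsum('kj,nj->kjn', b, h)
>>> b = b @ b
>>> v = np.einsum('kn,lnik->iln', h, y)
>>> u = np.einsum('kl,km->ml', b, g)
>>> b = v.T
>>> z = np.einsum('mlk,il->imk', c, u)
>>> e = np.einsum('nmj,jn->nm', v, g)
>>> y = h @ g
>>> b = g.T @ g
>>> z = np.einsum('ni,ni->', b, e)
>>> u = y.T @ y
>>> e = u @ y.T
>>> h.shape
(3, 2)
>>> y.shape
(3, 31)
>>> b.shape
(31, 31)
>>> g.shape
(2, 31)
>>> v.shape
(31, 31, 2)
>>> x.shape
(31,)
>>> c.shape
(2, 2, 3)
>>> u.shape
(31, 31)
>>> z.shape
()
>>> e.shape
(31, 3)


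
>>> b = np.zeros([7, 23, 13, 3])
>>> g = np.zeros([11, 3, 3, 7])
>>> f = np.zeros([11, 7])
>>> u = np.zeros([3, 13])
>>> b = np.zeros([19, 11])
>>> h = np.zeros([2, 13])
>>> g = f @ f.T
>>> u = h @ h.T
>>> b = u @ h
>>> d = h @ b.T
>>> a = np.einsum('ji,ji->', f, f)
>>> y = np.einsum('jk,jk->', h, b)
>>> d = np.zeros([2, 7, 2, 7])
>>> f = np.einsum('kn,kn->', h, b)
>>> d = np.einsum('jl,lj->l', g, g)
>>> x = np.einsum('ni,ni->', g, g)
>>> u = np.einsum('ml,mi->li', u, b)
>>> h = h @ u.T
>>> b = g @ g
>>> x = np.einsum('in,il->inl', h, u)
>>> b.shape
(11, 11)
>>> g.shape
(11, 11)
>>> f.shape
()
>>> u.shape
(2, 13)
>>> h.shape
(2, 2)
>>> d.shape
(11,)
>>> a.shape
()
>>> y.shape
()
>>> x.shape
(2, 2, 13)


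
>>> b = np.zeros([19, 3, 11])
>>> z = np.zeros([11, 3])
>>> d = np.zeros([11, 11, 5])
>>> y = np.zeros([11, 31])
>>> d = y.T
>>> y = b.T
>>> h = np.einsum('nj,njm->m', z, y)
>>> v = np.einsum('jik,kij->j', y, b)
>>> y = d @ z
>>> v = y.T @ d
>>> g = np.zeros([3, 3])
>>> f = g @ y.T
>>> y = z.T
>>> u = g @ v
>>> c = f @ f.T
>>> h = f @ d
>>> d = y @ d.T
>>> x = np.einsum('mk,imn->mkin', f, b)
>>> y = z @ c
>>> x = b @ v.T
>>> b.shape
(19, 3, 11)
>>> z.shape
(11, 3)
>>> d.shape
(3, 31)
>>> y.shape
(11, 3)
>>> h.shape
(3, 11)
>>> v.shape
(3, 11)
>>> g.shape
(3, 3)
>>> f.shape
(3, 31)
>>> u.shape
(3, 11)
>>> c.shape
(3, 3)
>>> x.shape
(19, 3, 3)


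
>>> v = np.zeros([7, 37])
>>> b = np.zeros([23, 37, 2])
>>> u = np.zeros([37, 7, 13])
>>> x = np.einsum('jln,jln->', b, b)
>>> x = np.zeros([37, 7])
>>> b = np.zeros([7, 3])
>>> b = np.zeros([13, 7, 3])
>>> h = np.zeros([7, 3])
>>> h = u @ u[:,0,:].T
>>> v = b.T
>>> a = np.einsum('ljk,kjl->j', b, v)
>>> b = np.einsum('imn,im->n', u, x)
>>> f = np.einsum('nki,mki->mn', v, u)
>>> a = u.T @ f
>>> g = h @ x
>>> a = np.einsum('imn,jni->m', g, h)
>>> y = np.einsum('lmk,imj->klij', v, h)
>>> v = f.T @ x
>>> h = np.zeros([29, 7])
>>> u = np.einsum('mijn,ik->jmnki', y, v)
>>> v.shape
(3, 7)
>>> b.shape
(13,)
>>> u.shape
(37, 13, 37, 7, 3)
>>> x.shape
(37, 7)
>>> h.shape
(29, 7)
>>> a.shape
(7,)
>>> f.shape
(37, 3)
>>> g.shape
(37, 7, 7)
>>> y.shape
(13, 3, 37, 37)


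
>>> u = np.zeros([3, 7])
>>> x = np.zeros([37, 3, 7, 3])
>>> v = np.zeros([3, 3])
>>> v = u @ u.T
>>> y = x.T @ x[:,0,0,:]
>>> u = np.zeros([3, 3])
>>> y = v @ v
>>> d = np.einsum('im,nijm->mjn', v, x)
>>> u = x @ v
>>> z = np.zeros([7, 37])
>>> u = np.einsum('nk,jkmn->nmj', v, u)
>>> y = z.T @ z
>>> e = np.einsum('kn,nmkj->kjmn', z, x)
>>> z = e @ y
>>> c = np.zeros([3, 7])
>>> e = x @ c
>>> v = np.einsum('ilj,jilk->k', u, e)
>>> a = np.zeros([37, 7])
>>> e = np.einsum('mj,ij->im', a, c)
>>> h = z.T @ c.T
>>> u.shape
(3, 7, 37)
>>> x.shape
(37, 3, 7, 3)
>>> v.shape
(7,)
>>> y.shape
(37, 37)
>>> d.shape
(3, 7, 37)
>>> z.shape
(7, 3, 3, 37)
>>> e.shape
(3, 37)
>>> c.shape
(3, 7)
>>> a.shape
(37, 7)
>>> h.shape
(37, 3, 3, 3)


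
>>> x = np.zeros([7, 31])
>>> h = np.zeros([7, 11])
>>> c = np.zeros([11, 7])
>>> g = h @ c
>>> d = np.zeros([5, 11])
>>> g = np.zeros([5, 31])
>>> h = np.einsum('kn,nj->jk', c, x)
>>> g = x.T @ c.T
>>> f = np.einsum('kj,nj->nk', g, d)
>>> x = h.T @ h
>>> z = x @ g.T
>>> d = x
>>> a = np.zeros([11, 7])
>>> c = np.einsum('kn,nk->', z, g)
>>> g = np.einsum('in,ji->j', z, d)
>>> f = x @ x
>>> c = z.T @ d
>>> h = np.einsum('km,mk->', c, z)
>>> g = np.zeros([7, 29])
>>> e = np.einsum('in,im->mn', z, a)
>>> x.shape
(11, 11)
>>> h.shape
()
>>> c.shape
(31, 11)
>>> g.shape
(7, 29)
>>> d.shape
(11, 11)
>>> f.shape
(11, 11)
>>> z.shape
(11, 31)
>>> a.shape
(11, 7)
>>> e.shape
(7, 31)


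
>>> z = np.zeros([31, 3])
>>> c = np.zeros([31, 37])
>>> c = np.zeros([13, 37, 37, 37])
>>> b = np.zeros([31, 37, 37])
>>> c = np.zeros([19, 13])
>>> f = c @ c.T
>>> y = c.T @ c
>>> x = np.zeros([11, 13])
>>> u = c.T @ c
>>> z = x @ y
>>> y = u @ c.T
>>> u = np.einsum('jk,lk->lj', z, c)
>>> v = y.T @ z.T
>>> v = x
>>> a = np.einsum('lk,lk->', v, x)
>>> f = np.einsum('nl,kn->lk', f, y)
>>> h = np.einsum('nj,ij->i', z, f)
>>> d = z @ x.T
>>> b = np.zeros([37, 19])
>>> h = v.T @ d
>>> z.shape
(11, 13)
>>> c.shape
(19, 13)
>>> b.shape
(37, 19)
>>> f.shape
(19, 13)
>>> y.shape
(13, 19)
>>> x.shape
(11, 13)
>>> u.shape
(19, 11)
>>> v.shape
(11, 13)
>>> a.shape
()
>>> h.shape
(13, 11)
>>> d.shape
(11, 11)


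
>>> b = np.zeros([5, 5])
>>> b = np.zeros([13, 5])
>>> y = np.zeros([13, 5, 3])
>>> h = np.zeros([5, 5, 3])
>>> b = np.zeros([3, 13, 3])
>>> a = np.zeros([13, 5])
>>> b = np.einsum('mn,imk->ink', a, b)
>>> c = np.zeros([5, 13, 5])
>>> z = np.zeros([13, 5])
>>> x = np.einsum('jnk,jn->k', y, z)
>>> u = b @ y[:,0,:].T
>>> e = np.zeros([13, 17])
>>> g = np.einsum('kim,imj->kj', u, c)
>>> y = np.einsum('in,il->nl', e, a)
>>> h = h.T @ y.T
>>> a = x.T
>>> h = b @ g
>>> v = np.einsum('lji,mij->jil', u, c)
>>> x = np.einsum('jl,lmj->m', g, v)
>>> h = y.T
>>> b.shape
(3, 5, 3)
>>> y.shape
(17, 5)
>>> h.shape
(5, 17)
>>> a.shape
(3,)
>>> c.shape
(5, 13, 5)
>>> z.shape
(13, 5)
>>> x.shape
(13,)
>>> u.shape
(3, 5, 13)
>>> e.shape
(13, 17)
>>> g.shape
(3, 5)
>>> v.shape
(5, 13, 3)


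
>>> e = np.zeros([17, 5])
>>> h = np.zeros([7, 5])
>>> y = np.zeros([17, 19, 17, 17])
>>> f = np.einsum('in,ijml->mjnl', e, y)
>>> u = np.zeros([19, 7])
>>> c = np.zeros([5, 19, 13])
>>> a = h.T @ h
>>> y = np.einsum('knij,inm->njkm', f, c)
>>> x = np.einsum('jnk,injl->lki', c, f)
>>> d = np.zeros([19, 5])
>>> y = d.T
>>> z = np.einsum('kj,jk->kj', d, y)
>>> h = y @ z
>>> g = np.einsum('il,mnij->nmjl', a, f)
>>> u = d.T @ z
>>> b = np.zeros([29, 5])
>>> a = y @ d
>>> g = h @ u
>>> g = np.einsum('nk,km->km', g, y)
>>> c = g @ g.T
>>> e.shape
(17, 5)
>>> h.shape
(5, 5)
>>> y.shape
(5, 19)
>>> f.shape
(17, 19, 5, 17)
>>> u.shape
(5, 5)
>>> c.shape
(5, 5)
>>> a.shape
(5, 5)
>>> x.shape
(17, 13, 17)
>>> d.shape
(19, 5)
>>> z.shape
(19, 5)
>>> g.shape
(5, 19)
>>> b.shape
(29, 5)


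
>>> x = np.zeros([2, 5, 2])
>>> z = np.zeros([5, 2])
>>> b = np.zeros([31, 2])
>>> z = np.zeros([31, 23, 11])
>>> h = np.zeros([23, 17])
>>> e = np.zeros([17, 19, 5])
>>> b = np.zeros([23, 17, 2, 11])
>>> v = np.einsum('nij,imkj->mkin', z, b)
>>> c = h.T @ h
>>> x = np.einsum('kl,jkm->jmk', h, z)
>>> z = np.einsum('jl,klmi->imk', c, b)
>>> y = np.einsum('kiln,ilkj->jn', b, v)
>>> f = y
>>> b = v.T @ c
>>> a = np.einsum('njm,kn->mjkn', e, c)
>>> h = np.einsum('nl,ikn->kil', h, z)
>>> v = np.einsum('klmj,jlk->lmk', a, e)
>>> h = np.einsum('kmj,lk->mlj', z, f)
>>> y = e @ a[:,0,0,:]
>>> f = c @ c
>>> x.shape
(31, 11, 23)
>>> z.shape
(11, 2, 23)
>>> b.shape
(31, 23, 2, 17)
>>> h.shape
(2, 31, 23)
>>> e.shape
(17, 19, 5)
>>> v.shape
(19, 17, 5)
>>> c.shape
(17, 17)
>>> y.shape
(17, 19, 17)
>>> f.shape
(17, 17)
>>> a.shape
(5, 19, 17, 17)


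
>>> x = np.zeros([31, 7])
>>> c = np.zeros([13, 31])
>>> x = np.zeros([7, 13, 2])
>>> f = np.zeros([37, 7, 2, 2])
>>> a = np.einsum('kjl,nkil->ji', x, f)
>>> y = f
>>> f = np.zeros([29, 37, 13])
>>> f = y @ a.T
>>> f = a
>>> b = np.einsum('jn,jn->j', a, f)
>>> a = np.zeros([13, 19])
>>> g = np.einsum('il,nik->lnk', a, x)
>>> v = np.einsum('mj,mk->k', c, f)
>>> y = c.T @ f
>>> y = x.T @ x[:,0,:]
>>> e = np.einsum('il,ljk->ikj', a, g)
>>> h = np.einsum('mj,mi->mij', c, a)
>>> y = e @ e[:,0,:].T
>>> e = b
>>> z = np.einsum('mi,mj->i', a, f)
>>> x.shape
(7, 13, 2)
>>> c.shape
(13, 31)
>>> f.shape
(13, 2)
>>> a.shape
(13, 19)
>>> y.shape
(13, 2, 13)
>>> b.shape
(13,)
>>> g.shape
(19, 7, 2)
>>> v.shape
(2,)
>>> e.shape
(13,)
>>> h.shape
(13, 19, 31)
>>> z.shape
(19,)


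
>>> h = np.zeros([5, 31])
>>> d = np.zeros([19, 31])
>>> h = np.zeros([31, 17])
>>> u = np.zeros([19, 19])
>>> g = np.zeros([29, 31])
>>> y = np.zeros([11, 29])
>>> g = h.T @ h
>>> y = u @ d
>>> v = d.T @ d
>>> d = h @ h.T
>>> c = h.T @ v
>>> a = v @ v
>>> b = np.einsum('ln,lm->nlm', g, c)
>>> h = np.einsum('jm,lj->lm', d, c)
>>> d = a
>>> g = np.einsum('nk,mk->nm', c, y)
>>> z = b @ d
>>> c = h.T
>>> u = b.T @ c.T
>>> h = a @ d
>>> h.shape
(31, 31)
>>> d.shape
(31, 31)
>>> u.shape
(31, 17, 31)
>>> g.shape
(17, 19)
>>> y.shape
(19, 31)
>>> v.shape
(31, 31)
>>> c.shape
(31, 17)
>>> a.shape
(31, 31)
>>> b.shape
(17, 17, 31)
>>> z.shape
(17, 17, 31)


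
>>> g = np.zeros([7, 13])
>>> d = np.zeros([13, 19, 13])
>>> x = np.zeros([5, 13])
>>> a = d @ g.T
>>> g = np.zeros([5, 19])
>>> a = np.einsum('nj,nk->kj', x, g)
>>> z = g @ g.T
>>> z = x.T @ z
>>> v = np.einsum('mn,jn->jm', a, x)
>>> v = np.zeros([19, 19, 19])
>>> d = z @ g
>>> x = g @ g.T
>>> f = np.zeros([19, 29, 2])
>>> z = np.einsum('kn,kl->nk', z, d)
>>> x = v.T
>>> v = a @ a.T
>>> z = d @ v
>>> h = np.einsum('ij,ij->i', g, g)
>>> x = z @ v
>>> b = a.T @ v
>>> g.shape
(5, 19)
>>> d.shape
(13, 19)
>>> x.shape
(13, 19)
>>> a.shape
(19, 13)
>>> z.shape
(13, 19)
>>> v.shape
(19, 19)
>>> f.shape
(19, 29, 2)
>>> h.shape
(5,)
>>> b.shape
(13, 19)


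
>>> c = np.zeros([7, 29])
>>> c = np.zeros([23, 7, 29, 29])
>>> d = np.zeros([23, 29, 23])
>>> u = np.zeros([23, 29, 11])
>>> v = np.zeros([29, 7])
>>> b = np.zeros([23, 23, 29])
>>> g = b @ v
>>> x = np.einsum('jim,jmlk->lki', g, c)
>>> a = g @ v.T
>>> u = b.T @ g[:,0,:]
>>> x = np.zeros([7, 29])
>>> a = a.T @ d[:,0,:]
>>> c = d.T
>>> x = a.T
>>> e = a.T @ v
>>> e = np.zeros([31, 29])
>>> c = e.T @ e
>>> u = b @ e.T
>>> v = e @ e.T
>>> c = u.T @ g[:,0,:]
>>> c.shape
(31, 23, 7)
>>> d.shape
(23, 29, 23)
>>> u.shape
(23, 23, 31)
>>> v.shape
(31, 31)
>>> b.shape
(23, 23, 29)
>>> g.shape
(23, 23, 7)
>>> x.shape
(23, 23, 29)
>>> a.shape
(29, 23, 23)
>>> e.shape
(31, 29)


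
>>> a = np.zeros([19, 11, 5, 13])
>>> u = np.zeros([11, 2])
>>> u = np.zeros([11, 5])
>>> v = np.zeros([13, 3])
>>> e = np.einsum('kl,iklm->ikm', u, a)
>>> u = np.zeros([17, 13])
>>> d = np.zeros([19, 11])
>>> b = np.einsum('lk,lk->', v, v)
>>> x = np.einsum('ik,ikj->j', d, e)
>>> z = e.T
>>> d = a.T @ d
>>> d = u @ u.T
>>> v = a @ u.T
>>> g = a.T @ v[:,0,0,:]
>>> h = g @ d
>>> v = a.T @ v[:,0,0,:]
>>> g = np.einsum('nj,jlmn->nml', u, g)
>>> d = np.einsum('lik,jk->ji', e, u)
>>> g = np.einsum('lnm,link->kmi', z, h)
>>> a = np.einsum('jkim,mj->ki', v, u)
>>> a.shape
(5, 11)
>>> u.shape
(17, 13)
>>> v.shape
(13, 5, 11, 17)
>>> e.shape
(19, 11, 13)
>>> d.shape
(17, 11)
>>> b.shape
()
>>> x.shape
(13,)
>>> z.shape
(13, 11, 19)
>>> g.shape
(17, 19, 5)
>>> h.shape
(13, 5, 11, 17)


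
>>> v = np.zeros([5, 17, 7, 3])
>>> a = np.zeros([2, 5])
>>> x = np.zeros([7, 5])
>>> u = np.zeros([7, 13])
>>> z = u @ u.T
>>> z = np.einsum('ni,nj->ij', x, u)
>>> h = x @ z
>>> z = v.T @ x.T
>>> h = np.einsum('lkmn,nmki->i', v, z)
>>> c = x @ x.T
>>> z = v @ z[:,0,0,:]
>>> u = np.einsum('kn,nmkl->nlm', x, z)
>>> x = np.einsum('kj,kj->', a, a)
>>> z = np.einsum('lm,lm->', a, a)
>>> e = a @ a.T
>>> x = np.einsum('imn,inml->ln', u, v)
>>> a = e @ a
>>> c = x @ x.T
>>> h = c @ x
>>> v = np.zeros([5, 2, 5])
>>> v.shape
(5, 2, 5)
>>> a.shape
(2, 5)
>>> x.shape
(3, 17)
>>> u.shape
(5, 7, 17)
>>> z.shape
()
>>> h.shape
(3, 17)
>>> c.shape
(3, 3)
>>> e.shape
(2, 2)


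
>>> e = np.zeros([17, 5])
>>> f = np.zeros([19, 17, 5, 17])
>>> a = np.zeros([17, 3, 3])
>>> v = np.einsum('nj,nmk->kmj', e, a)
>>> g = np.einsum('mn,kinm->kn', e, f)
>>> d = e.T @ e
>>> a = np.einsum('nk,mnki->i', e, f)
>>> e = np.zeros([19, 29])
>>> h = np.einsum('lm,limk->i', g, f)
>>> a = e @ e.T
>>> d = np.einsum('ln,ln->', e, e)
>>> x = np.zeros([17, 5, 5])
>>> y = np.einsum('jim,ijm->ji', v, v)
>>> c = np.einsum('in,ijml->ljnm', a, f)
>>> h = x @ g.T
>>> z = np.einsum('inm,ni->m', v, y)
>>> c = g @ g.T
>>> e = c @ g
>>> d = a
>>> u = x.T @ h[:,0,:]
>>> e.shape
(19, 5)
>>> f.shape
(19, 17, 5, 17)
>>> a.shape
(19, 19)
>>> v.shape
(3, 3, 5)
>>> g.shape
(19, 5)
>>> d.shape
(19, 19)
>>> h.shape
(17, 5, 19)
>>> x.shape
(17, 5, 5)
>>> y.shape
(3, 3)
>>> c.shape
(19, 19)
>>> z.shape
(5,)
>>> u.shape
(5, 5, 19)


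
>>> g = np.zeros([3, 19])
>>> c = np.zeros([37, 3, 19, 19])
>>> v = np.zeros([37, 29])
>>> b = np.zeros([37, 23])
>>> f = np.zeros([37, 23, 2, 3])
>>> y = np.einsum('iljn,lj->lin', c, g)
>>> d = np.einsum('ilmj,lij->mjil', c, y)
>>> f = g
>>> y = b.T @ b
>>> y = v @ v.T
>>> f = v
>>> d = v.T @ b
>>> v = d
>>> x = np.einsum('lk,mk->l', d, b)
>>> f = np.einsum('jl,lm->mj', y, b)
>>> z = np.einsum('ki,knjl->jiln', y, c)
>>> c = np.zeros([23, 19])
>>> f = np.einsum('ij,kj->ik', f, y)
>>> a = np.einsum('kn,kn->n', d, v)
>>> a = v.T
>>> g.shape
(3, 19)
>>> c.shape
(23, 19)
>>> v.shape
(29, 23)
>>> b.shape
(37, 23)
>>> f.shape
(23, 37)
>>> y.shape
(37, 37)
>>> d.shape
(29, 23)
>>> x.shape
(29,)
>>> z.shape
(19, 37, 19, 3)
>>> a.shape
(23, 29)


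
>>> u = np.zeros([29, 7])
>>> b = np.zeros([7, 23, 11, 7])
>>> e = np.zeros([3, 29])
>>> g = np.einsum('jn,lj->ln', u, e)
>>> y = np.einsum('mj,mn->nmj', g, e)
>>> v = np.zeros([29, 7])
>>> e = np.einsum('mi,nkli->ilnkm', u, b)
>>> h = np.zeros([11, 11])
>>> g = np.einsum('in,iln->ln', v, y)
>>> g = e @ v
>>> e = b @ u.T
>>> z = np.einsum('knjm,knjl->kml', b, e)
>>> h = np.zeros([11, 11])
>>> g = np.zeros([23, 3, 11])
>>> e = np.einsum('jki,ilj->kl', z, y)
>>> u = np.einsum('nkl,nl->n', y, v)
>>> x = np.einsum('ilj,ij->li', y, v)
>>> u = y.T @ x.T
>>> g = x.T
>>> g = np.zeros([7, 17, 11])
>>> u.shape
(7, 3, 3)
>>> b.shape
(7, 23, 11, 7)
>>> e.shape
(7, 3)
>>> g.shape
(7, 17, 11)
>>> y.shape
(29, 3, 7)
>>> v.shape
(29, 7)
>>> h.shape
(11, 11)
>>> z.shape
(7, 7, 29)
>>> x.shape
(3, 29)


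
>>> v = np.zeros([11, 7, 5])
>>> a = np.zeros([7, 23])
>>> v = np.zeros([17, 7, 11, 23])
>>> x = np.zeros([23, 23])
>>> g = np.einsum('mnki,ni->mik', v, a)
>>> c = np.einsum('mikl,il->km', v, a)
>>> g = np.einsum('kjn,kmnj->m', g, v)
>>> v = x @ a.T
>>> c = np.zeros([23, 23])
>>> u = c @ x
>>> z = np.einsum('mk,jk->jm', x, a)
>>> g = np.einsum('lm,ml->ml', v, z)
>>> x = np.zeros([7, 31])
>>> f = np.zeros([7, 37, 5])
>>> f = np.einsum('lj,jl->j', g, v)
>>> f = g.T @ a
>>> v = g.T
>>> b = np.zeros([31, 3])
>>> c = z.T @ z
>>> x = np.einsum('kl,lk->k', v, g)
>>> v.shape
(23, 7)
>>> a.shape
(7, 23)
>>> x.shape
(23,)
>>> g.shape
(7, 23)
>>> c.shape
(23, 23)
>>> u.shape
(23, 23)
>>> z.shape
(7, 23)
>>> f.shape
(23, 23)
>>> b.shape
(31, 3)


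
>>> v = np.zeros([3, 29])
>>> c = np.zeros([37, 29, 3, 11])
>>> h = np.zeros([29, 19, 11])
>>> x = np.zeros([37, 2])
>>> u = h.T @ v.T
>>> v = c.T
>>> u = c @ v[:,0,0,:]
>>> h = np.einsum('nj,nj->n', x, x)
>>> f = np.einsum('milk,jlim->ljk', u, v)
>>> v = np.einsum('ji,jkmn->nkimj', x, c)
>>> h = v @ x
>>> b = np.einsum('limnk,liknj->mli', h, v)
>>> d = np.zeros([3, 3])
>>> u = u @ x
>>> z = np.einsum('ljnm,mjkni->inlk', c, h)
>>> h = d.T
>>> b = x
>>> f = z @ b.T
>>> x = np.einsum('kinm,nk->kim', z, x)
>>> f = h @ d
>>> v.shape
(11, 29, 2, 3, 37)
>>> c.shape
(37, 29, 3, 11)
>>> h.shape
(3, 3)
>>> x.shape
(2, 3, 2)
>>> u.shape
(37, 29, 3, 2)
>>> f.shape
(3, 3)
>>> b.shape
(37, 2)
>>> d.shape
(3, 3)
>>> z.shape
(2, 3, 37, 2)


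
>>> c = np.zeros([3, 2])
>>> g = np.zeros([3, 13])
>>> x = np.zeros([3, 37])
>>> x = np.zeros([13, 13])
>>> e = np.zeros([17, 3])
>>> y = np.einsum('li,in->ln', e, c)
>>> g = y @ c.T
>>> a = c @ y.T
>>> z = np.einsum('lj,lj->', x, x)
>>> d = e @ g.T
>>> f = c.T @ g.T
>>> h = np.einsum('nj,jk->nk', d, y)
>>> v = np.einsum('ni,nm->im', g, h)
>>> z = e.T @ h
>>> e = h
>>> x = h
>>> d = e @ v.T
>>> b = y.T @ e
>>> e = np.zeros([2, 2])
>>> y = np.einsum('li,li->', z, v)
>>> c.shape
(3, 2)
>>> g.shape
(17, 3)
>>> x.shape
(17, 2)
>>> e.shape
(2, 2)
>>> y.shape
()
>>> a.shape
(3, 17)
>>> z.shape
(3, 2)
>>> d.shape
(17, 3)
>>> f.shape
(2, 17)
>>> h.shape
(17, 2)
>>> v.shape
(3, 2)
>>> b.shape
(2, 2)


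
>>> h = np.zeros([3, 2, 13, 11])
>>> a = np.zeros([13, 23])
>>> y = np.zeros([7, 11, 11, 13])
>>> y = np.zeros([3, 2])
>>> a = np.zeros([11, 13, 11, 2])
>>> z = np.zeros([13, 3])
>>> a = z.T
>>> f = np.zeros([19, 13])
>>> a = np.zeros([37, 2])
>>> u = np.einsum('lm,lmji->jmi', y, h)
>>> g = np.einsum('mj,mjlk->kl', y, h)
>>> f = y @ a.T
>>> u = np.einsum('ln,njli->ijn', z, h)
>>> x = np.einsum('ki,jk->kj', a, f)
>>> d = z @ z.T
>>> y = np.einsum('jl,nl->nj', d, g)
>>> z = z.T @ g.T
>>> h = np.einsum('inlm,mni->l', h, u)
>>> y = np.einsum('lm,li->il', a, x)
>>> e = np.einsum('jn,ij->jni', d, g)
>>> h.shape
(13,)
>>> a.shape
(37, 2)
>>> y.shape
(3, 37)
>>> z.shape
(3, 11)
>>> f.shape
(3, 37)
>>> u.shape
(11, 2, 3)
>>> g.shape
(11, 13)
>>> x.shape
(37, 3)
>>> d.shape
(13, 13)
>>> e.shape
(13, 13, 11)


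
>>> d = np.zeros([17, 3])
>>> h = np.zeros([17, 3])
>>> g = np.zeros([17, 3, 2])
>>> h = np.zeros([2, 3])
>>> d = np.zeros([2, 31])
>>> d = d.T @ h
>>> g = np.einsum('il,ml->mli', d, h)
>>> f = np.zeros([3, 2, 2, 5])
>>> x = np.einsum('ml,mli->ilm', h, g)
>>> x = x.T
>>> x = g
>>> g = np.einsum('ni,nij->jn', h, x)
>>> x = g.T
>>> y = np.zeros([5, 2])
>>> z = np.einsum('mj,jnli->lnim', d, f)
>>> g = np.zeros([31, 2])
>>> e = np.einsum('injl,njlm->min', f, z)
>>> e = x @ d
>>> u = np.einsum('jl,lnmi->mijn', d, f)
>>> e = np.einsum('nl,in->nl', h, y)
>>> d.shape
(31, 3)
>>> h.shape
(2, 3)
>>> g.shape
(31, 2)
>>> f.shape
(3, 2, 2, 5)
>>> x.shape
(2, 31)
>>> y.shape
(5, 2)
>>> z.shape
(2, 2, 5, 31)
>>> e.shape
(2, 3)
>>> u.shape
(2, 5, 31, 2)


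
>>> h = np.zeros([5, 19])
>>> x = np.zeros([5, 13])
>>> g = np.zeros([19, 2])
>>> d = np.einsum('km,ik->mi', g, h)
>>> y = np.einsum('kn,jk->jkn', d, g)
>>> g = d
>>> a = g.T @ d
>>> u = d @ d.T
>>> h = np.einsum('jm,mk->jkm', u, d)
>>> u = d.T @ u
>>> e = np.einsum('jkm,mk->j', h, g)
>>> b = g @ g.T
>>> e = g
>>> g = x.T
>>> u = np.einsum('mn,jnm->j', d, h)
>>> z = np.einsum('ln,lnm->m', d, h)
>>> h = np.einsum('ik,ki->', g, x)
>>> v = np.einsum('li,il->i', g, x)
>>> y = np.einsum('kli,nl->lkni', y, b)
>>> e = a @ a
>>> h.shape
()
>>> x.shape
(5, 13)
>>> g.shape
(13, 5)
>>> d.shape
(2, 5)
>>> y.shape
(2, 19, 2, 5)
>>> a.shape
(5, 5)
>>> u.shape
(2,)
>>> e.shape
(5, 5)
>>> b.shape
(2, 2)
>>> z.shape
(2,)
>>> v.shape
(5,)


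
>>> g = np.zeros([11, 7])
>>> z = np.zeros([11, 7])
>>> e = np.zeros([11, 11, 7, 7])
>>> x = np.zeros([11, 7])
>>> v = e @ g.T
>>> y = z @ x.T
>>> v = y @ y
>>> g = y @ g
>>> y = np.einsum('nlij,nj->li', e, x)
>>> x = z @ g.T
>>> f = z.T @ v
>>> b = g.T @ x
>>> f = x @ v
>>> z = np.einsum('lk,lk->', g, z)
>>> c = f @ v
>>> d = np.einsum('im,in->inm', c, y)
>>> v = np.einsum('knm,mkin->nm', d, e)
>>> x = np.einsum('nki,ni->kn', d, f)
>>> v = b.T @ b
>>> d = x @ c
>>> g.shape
(11, 7)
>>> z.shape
()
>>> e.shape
(11, 11, 7, 7)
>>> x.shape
(7, 11)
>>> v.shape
(11, 11)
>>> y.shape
(11, 7)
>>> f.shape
(11, 11)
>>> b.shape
(7, 11)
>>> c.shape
(11, 11)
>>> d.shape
(7, 11)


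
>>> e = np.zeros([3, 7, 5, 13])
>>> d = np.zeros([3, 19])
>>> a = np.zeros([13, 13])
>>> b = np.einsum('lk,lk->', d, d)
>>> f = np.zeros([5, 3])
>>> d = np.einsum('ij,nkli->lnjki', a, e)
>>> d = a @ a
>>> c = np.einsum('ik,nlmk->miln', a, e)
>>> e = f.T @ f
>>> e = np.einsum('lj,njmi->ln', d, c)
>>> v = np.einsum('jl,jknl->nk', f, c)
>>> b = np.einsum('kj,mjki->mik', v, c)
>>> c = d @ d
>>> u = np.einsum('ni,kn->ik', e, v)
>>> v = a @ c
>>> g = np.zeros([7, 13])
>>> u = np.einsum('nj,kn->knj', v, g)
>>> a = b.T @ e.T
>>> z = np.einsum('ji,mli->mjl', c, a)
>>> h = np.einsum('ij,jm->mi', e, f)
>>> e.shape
(13, 5)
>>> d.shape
(13, 13)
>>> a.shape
(7, 3, 13)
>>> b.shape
(5, 3, 7)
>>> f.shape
(5, 3)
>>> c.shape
(13, 13)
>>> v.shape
(13, 13)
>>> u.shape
(7, 13, 13)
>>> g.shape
(7, 13)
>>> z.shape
(7, 13, 3)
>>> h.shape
(3, 13)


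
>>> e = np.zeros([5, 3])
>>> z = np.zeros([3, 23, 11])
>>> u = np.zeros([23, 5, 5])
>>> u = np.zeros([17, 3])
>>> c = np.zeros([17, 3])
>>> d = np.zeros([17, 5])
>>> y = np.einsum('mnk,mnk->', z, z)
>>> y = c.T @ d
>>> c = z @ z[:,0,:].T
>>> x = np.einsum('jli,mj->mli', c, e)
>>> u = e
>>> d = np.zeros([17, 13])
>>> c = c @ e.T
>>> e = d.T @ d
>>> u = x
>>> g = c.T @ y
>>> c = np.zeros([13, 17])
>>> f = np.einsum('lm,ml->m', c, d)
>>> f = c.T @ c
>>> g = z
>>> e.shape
(13, 13)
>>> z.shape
(3, 23, 11)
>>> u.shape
(5, 23, 3)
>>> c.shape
(13, 17)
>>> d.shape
(17, 13)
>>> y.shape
(3, 5)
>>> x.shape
(5, 23, 3)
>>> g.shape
(3, 23, 11)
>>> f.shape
(17, 17)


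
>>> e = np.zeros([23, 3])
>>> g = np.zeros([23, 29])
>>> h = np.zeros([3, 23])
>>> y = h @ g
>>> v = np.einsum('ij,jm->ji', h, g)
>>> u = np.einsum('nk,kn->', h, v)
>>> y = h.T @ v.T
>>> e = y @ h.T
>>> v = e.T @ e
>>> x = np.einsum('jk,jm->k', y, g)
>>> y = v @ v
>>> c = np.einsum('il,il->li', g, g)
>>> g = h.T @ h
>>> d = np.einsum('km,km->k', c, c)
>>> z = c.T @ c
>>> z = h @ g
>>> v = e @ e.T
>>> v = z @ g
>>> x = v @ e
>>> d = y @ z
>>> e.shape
(23, 3)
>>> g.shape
(23, 23)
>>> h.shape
(3, 23)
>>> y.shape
(3, 3)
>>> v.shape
(3, 23)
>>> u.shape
()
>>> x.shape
(3, 3)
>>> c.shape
(29, 23)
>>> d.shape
(3, 23)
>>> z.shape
(3, 23)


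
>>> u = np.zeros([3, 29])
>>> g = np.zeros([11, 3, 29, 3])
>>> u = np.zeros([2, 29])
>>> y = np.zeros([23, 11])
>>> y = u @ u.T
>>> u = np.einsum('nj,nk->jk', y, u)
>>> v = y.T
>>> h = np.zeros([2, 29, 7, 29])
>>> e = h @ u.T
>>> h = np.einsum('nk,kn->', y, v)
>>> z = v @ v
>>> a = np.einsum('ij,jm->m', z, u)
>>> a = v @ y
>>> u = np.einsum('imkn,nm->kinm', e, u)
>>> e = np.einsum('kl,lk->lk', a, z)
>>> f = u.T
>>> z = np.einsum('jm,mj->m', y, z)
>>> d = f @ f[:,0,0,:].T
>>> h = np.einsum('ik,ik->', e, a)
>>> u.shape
(7, 2, 2, 29)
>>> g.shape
(11, 3, 29, 3)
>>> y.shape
(2, 2)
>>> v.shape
(2, 2)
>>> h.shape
()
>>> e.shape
(2, 2)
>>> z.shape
(2,)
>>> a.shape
(2, 2)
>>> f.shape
(29, 2, 2, 7)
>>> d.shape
(29, 2, 2, 29)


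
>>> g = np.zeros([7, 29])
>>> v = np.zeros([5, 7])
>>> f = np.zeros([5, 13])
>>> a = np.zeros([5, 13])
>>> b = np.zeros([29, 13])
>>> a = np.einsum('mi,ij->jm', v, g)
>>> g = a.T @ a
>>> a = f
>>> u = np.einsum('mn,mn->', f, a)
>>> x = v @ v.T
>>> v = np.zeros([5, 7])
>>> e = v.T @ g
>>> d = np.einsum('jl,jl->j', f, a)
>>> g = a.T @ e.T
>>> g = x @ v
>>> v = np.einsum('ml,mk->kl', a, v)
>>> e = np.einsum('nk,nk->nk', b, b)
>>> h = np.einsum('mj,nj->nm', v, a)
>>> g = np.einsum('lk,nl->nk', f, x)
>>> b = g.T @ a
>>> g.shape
(5, 13)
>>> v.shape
(7, 13)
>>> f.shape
(5, 13)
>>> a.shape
(5, 13)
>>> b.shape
(13, 13)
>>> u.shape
()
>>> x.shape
(5, 5)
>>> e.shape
(29, 13)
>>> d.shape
(5,)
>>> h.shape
(5, 7)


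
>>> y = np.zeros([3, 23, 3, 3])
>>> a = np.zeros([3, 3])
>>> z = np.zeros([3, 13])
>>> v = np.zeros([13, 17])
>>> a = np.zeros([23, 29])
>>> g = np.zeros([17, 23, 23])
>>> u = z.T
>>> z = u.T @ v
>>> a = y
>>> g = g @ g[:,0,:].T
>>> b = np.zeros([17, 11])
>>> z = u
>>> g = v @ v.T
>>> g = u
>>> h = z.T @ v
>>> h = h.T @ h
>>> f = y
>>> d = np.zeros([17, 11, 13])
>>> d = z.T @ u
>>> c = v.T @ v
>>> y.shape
(3, 23, 3, 3)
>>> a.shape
(3, 23, 3, 3)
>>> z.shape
(13, 3)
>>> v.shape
(13, 17)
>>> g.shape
(13, 3)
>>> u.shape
(13, 3)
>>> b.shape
(17, 11)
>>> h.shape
(17, 17)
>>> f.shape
(3, 23, 3, 3)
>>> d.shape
(3, 3)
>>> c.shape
(17, 17)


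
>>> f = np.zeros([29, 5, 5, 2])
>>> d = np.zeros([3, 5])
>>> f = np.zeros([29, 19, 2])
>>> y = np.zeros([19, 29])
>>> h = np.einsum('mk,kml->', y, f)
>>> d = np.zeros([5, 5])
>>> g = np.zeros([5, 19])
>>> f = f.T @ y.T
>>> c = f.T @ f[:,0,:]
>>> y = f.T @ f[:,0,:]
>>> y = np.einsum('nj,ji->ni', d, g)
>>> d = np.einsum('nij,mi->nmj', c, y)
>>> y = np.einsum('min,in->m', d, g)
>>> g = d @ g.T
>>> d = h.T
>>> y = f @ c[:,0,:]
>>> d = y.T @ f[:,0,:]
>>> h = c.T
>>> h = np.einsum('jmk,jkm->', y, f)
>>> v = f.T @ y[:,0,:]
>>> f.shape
(2, 19, 19)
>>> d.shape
(19, 19, 19)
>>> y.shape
(2, 19, 19)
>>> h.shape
()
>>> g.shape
(19, 5, 5)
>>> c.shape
(19, 19, 19)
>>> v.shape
(19, 19, 19)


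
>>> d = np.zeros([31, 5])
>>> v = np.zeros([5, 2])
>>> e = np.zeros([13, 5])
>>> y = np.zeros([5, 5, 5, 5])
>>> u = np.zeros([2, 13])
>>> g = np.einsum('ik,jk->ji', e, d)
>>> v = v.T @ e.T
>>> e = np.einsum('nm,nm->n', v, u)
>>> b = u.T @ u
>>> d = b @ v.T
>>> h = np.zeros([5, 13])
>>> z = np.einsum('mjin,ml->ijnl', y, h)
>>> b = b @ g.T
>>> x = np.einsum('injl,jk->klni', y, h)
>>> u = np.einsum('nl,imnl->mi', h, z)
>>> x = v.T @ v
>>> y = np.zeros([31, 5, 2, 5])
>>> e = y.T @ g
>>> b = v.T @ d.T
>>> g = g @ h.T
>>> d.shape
(13, 2)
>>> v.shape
(2, 13)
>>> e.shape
(5, 2, 5, 13)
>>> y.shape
(31, 5, 2, 5)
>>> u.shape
(5, 5)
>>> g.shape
(31, 5)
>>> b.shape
(13, 13)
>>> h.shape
(5, 13)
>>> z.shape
(5, 5, 5, 13)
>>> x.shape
(13, 13)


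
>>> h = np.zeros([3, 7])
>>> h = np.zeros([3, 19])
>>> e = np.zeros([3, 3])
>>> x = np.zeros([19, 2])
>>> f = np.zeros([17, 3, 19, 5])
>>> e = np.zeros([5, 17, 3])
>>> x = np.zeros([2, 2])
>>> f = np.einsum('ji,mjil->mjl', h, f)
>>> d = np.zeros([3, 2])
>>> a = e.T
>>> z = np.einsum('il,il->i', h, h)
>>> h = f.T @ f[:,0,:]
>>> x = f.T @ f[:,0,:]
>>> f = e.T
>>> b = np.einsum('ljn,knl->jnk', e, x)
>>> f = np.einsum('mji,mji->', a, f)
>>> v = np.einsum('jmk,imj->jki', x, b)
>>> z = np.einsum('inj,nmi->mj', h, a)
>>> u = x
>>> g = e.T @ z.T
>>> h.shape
(5, 3, 5)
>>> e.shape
(5, 17, 3)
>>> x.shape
(5, 3, 5)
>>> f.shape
()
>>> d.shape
(3, 2)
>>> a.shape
(3, 17, 5)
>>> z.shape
(17, 5)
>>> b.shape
(17, 3, 5)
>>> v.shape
(5, 5, 17)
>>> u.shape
(5, 3, 5)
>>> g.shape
(3, 17, 17)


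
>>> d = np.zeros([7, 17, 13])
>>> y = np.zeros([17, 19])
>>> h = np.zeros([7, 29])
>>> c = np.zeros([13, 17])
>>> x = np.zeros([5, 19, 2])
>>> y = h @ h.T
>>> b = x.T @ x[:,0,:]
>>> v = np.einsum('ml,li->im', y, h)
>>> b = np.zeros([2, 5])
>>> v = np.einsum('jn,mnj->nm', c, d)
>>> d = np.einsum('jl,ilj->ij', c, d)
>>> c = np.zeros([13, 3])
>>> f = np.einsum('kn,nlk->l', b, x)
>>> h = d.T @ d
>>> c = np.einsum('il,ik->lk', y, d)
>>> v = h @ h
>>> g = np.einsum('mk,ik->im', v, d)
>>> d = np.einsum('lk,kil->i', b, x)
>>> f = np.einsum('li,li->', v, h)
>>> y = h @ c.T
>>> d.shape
(19,)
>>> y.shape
(13, 7)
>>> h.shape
(13, 13)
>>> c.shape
(7, 13)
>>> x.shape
(5, 19, 2)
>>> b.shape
(2, 5)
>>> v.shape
(13, 13)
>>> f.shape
()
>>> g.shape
(7, 13)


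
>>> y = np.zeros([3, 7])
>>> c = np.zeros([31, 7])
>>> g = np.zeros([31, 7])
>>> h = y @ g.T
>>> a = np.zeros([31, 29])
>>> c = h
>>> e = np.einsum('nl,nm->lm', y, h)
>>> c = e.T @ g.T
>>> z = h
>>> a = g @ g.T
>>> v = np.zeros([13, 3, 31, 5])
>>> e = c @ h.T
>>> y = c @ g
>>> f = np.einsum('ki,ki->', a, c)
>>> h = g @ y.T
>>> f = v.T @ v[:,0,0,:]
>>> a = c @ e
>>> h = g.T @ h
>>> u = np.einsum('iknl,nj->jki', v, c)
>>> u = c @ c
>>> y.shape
(31, 7)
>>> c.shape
(31, 31)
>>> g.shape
(31, 7)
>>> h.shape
(7, 31)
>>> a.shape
(31, 3)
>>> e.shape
(31, 3)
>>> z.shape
(3, 31)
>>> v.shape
(13, 3, 31, 5)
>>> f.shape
(5, 31, 3, 5)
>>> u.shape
(31, 31)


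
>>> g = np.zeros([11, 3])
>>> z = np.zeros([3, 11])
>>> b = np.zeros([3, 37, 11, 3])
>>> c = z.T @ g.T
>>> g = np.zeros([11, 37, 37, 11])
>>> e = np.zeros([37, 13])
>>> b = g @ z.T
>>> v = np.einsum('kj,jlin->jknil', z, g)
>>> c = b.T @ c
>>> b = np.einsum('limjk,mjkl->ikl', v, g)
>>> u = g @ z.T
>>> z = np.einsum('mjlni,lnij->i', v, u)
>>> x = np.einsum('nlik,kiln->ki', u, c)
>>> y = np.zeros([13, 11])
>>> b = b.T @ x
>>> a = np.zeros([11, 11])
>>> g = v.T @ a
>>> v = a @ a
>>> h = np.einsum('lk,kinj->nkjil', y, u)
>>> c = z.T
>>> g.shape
(37, 37, 11, 3, 11)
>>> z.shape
(37,)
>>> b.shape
(11, 37, 37)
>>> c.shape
(37,)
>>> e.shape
(37, 13)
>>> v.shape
(11, 11)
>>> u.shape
(11, 37, 37, 3)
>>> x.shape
(3, 37)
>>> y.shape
(13, 11)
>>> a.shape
(11, 11)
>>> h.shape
(37, 11, 3, 37, 13)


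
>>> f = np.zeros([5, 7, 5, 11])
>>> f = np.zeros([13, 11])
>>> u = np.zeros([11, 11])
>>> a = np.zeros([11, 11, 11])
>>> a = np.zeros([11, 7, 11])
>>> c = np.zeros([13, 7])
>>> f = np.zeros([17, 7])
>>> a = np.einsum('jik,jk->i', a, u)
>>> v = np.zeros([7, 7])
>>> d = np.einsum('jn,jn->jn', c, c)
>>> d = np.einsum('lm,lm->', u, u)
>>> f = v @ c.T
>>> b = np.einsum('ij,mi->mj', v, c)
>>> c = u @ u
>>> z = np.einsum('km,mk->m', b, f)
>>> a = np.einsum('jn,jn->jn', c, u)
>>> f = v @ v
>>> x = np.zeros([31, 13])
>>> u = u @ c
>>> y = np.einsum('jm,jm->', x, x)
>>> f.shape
(7, 7)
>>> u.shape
(11, 11)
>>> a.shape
(11, 11)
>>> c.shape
(11, 11)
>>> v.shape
(7, 7)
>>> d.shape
()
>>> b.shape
(13, 7)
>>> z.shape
(7,)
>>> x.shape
(31, 13)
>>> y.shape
()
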